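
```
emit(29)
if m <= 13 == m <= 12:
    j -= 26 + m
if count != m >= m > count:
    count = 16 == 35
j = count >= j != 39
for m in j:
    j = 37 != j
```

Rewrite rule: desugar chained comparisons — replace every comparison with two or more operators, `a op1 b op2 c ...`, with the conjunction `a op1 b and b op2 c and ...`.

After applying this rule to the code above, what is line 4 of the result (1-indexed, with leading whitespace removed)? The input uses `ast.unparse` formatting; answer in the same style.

if count != m and m >= m and (m > count):

Transformed code:
emit(29)
if m <= 13 and 13 == m and (m <= 12):
    j -= 26 + m
if count != m and m >= m and (m > count):
    count = 16 == 35
j = count >= j and j != 39
for m in j:
    j = 37 != j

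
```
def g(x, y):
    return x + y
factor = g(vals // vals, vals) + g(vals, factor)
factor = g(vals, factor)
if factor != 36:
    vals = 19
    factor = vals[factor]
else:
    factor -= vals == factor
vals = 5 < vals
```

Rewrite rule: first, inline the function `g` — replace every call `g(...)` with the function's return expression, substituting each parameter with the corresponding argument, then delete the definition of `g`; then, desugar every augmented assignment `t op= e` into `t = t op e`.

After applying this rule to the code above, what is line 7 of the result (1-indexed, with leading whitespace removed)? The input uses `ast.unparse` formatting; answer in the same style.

factor = factor - (vals == factor)

Transformed code:
factor = vals // vals + vals + (vals + factor)
factor = vals + factor
if factor != 36:
    vals = 19
    factor = vals[factor]
else:
    factor = factor - (vals == factor)
vals = 5 < vals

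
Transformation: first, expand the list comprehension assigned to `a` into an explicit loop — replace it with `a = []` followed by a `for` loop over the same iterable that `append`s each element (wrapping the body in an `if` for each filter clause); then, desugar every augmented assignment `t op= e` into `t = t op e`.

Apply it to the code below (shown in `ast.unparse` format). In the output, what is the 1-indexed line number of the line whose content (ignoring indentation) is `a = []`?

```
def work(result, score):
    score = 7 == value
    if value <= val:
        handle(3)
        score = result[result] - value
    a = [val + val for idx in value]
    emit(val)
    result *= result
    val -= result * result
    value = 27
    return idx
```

6

Transformed code:
def work(result, score):
    score = 7 == value
    if value <= val:
        handle(3)
        score = result[result] - value
    a = []
    for idx in value:
        a.append(val + val)
    emit(val)
    result = result * result
    val = val - result * result
    value = 27
    return idx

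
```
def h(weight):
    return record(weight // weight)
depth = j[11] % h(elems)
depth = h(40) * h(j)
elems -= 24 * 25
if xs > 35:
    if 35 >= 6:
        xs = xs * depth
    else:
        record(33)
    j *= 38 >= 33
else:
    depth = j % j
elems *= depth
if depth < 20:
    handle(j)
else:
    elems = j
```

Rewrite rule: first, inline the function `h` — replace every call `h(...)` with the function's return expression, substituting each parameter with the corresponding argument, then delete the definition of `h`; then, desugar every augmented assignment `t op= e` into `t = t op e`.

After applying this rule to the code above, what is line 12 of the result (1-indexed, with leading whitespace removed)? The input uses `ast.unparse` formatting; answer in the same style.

elems = elems * depth

Transformed code:
depth = j[11] % record(elems // elems)
depth = record(40 // 40) * record(j // j)
elems = elems - 24 * 25
if xs > 35:
    if 35 >= 6:
        xs = xs * depth
    else:
        record(33)
    j = j * (38 >= 33)
else:
    depth = j % j
elems = elems * depth
if depth < 20:
    handle(j)
else:
    elems = j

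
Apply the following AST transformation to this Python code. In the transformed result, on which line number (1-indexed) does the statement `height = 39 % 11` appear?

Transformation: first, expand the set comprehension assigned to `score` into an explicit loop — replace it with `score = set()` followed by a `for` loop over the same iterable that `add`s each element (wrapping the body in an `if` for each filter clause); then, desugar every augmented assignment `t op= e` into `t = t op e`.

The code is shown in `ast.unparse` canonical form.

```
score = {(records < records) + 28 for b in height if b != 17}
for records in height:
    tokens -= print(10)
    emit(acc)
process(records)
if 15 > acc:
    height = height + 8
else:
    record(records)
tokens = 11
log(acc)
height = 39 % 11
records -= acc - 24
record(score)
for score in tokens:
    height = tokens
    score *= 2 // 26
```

15

Transformed code:
score = set()
for b in height:
    if b != 17:
        score.add((records < records) + 28)
for records in height:
    tokens = tokens - print(10)
    emit(acc)
process(records)
if 15 > acc:
    height = height + 8
else:
    record(records)
tokens = 11
log(acc)
height = 39 % 11
records = records - (acc - 24)
record(score)
for score in tokens:
    height = tokens
    score = score * (2 // 26)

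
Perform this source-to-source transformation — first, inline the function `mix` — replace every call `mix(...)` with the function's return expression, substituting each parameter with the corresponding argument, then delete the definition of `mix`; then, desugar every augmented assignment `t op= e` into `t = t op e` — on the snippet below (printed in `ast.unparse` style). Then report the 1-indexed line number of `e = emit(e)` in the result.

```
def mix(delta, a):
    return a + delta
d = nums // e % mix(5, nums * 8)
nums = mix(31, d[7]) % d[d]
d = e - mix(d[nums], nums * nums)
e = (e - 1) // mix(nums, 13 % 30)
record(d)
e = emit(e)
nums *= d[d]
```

6

Transformed code:
d = nums // e % (nums * 8 + 5)
nums = (d[7] + 31) % d[d]
d = e - (nums * nums + d[nums])
e = (e - 1) // (13 % 30 + nums)
record(d)
e = emit(e)
nums = nums * d[d]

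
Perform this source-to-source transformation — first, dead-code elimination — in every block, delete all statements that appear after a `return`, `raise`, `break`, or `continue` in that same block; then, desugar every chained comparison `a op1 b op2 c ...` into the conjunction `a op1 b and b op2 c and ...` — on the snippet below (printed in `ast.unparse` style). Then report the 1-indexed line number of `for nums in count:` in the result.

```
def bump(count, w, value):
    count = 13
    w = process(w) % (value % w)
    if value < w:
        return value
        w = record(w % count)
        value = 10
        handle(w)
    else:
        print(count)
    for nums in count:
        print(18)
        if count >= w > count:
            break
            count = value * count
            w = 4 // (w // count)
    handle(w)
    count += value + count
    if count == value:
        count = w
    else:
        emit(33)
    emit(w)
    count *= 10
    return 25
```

Transformed code:
def bump(count, w, value):
    count = 13
    w = process(w) % (value % w)
    if value < w:
        return value
    else:
        print(count)
    for nums in count:
        print(18)
        if count >= w and w > count:
            break
    handle(w)
    count += value + count
    if count == value:
        count = w
    else:
        emit(33)
    emit(w)
    count *= 10
    return 25

8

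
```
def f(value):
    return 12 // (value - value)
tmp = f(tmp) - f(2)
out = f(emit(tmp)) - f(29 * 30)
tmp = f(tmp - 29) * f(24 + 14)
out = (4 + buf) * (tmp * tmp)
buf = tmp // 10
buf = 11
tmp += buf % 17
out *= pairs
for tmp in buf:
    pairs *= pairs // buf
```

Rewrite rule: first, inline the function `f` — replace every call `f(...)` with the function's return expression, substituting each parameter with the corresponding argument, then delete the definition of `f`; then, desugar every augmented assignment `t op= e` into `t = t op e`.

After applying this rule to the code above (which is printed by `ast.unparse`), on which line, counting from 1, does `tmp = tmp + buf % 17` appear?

Transformed code:
tmp = 12 // (tmp - tmp) - 12 // (2 - 2)
out = 12 // (emit(tmp) - emit(tmp)) - 12 // (29 * 30 - 29 * 30)
tmp = 12 // (tmp - 29 - (tmp - 29)) * (12 // (24 + 14 - (24 + 14)))
out = (4 + buf) * (tmp * tmp)
buf = tmp // 10
buf = 11
tmp = tmp + buf % 17
out = out * pairs
for tmp in buf:
    pairs = pairs * (pairs // buf)

7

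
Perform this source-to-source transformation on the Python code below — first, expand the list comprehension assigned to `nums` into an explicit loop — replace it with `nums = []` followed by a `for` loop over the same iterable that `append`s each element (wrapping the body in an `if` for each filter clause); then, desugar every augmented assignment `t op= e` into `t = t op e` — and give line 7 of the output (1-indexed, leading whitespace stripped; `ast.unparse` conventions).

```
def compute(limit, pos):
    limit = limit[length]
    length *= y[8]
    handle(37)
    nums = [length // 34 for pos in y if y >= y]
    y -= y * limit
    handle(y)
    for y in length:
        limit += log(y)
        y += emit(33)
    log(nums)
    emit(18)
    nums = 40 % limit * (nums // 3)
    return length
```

if y >= y:

Transformed code:
def compute(limit, pos):
    limit = limit[length]
    length = length * y[8]
    handle(37)
    nums = []
    for pos in y:
        if y >= y:
            nums.append(length // 34)
    y = y - y * limit
    handle(y)
    for y in length:
        limit = limit + log(y)
        y = y + emit(33)
    log(nums)
    emit(18)
    nums = 40 % limit * (nums // 3)
    return length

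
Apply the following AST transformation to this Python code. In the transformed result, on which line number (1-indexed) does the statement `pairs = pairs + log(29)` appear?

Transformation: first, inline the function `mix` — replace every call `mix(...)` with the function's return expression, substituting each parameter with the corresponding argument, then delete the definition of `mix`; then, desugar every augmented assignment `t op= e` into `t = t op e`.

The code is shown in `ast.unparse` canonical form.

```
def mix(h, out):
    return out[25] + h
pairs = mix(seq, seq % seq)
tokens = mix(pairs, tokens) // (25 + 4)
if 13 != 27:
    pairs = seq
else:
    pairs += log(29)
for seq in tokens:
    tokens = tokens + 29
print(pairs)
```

Transformed code:
pairs = (seq % seq)[25] + seq
tokens = (tokens[25] + pairs) // (25 + 4)
if 13 != 27:
    pairs = seq
else:
    pairs = pairs + log(29)
for seq in tokens:
    tokens = tokens + 29
print(pairs)

6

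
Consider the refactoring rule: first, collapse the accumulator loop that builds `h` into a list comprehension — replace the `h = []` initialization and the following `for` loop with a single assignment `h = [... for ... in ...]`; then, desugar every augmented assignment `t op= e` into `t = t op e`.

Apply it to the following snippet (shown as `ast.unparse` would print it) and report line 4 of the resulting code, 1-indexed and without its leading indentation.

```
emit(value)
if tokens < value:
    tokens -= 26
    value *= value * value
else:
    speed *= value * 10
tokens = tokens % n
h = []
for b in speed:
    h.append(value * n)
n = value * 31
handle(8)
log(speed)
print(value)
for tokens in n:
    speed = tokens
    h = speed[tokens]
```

Transformed code:
emit(value)
if tokens < value:
    tokens = tokens - 26
    value = value * (value * value)
else:
    speed = speed * (value * 10)
tokens = tokens % n
h = [value * n for b in speed]
n = value * 31
handle(8)
log(speed)
print(value)
for tokens in n:
    speed = tokens
    h = speed[tokens]

value = value * (value * value)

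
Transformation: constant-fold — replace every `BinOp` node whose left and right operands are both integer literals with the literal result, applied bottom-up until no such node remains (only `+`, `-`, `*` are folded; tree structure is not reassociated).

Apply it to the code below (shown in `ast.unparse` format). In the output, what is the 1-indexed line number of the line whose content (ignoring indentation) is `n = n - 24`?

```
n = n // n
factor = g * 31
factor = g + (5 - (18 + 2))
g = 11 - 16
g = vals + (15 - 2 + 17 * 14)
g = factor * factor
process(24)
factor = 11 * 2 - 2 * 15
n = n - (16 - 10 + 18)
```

9

Transformed code:
n = n // n
factor = g * 31
factor = g + -15
g = -5
g = vals + 251
g = factor * factor
process(24)
factor = -8
n = n - 24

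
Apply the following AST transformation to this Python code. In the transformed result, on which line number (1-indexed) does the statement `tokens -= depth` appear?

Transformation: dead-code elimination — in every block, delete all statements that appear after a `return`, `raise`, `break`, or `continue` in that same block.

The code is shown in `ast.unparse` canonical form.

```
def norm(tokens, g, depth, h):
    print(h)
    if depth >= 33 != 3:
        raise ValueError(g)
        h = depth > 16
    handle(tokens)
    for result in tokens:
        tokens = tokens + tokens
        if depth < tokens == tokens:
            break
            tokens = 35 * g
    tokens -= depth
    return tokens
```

Transformed code:
def norm(tokens, g, depth, h):
    print(h)
    if depth >= 33 != 3:
        raise ValueError(g)
    handle(tokens)
    for result in tokens:
        tokens = tokens + tokens
        if depth < tokens == tokens:
            break
    tokens -= depth
    return tokens

10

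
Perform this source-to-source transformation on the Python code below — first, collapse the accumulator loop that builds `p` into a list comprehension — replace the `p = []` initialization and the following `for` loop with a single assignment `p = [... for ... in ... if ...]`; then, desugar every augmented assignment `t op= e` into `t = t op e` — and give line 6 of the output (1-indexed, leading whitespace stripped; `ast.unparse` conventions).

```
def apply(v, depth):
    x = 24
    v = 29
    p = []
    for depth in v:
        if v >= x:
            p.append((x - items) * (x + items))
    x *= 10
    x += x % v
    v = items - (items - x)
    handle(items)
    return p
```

Transformed code:
def apply(v, depth):
    x = 24
    v = 29
    p = [(x - items) * (x + items) for depth in v if v >= x]
    x = x * 10
    x = x + x % v
    v = items - (items - x)
    handle(items)
    return p

x = x + x % v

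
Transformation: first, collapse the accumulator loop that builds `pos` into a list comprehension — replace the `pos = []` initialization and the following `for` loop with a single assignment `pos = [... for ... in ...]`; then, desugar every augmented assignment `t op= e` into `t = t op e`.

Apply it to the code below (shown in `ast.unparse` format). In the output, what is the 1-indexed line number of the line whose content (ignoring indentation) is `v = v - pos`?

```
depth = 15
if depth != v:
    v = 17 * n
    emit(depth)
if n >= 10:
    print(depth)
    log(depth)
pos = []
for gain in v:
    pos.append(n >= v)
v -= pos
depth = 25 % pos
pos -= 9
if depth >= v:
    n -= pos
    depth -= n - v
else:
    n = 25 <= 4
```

Transformed code:
depth = 15
if depth != v:
    v = 17 * n
    emit(depth)
if n >= 10:
    print(depth)
    log(depth)
pos = [n >= v for gain in v]
v = v - pos
depth = 25 % pos
pos = pos - 9
if depth >= v:
    n = n - pos
    depth = depth - (n - v)
else:
    n = 25 <= 4

9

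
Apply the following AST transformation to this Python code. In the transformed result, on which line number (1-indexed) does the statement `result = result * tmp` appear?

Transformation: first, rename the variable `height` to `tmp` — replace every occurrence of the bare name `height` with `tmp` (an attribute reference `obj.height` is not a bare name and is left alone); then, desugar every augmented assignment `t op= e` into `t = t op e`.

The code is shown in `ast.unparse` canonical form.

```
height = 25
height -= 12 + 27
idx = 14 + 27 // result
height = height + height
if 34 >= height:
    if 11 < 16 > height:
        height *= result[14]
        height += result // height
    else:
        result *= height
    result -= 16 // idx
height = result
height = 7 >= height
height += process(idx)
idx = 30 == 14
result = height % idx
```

10

Transformed code:
tmp = 25
tmp = tmp - (12 + 27)
idx = 14 + 27 // result
tmp = tmp + tmp
if 34 >= tmp:
    if 11 < 16 > tmp:
        tmp = tmp * result[14]
        tmp = tmp + result // tmp
    else:
        result = result * tmp
    result = result - 16 // idx
tmp = result
tmp = 7 >= tmp
tmp = tmp + process(idx)
idx = 30 == 14
result = tmp % idx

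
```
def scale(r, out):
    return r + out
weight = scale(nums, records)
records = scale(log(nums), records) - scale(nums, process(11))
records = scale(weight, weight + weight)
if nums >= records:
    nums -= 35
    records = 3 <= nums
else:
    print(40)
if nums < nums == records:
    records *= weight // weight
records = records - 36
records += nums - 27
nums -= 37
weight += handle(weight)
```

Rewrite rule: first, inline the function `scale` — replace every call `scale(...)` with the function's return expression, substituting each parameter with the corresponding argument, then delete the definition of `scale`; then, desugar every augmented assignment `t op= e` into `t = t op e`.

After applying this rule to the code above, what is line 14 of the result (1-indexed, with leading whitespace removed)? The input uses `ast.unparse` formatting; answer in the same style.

Transformed code:
weight = nums + records
records = log(nums) + records - (nums + process(11))
records = weight + (weight + weight)
if nums >= records:
    nums = nums - 35
    records = 3 <= nums
else:
    print(40)
if nums < nums == records:
    records = records * (weight // weight)
records = records - 36
records = records + (nums - 27)
nums = nums - 37
weight = weight + handle(weight)

weight = weight + handle(weight)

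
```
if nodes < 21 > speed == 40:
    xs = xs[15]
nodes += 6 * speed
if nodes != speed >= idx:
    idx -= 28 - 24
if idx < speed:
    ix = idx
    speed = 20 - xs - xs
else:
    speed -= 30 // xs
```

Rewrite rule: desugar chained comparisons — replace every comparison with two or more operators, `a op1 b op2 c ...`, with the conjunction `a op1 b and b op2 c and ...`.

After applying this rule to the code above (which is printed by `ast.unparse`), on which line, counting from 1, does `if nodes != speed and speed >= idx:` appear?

Transformed code:
if nodes < 21 and 21 > speed and (speed == 40):
    xs = xs[15]
nodes += 6 * speed
if nodes != speed and speed >= idx:
    idx -= 28 - 24
if idx < speed:
    ix = idx
    speed = 20 - xs - xs
else:
    speed -= 30 // xs

4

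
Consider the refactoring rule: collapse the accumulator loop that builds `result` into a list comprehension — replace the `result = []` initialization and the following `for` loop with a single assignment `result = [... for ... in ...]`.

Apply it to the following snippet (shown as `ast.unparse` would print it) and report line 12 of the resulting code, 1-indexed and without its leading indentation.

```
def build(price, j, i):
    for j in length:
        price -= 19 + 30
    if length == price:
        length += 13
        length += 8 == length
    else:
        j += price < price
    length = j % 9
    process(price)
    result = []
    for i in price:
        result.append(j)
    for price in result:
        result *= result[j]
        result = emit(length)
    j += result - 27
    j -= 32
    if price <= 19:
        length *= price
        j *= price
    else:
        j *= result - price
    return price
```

for price in result:

Transformed code:
def build(price, j, i):
    for j in length:
        price -= 19 + 30
    if length == price:
        length += 13
        length += 8 == length
    else:
        j += price < price
    length = j % 9
    process(price)
    result = [j for i in price]
    for price in result:
        result *= result[j]
        result = emit(length)
    j += result - 27
    j -= 32
    if price <= 19:
        length *= price
        j *= price
    else:
        j *= result - price
    return price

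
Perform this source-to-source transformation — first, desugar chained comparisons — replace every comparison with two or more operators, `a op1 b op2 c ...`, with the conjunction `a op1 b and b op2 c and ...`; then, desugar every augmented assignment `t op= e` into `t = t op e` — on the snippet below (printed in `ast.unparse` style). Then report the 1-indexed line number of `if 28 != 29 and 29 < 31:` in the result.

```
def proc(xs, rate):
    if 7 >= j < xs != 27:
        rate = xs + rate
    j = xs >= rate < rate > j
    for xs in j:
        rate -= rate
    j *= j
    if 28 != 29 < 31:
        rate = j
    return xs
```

8

Transformed code:
def proc(xs, rate):
    if 7 >= j and j < xs and (xs != 27):
        rate = xs + rate
    j = xs >= rate and rate < rate and (rate > j)
    for xs in j:
        rate = rate - rate
    j = j * j
    if 28 != 29 and 29 < 31:
        rate = j
    return xs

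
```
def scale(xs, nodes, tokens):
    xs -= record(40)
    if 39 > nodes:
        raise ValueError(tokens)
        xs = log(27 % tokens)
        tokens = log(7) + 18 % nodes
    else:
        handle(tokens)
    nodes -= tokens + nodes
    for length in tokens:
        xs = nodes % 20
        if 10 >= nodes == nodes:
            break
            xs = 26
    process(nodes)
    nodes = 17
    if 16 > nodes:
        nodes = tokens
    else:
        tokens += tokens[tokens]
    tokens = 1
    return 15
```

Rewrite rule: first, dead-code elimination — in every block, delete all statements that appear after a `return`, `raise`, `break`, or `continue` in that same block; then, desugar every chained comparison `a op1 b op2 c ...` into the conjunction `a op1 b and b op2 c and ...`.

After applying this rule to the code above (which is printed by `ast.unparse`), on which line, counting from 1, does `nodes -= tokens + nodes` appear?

Transformed code:
def scale(xs, nodes, tokens):
    xs -= record(40)
    if 39 > nodes:
        raise ValueError(tokens)
    else:
        handle(tokens)
    nodes -= tokens + nodes
    for length in tokens:
        xs = nodes % 20
        if 10 >= nodes and nodes == nodes:
            break
    process(nodes)
    nodes = 17
    if 16 > nodes:
        nodes = tokens
    else:
        tokens += tokens[tokens]
    tokens = 1
    return 15

7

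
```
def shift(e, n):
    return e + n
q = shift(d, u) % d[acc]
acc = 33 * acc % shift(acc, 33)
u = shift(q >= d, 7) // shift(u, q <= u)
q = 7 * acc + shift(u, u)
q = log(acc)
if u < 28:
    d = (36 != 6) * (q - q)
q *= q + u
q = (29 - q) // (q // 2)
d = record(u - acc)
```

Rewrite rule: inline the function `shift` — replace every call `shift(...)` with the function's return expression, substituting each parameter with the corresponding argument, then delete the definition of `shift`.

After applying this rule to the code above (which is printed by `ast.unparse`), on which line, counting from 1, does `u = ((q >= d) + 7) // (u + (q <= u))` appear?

Transformed code:
q = (d + u) % d[acc]
acc = 33 * acc % (acc + 33)
u = ((q >= d) + 7) // (u + (q <= u))
q = 7 * acc + (u + u)
q = log(acc)
if u < 28:
    d = (36 != 6) * (q - q)
q *= q + u
q = (29 - q) // (q // 2)
d = record(u - acc)

3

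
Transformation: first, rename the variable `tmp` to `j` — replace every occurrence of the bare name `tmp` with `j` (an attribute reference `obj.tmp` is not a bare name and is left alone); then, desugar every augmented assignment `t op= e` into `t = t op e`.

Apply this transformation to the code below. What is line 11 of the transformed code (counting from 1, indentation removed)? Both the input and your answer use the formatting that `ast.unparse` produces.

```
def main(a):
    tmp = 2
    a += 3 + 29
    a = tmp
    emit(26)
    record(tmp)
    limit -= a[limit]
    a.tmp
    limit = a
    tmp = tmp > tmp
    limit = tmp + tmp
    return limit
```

Transformed code:
def main(a):
    j = 2
    a = a + (3 + 29)
    a = j
    emit(26)
    record(j)
    limit = limit - a[limit]
    a.tmp
    limit = a
    j = j > j
    limit = j + j
    return limit

limit = j + j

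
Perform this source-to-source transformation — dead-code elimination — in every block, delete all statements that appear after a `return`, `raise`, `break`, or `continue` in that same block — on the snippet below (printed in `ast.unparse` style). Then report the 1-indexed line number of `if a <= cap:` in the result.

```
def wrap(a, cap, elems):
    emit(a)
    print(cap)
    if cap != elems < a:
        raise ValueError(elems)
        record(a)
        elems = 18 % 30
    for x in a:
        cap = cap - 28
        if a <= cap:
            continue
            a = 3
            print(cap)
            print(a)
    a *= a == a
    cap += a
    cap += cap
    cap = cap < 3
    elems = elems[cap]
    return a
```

Transformed code:
def wrap(a, cap, elems):
    emit(a)
    print(cap)
    if cap != elems < a:
        raise ValueError(elems)
    for x in a:
        cap = cap - 28
        if a <= cap:
            continue
    a *= a == a
    cap += a
    cap += cap
    cap = cap < 3
    elems = elems[cap]
    return a

8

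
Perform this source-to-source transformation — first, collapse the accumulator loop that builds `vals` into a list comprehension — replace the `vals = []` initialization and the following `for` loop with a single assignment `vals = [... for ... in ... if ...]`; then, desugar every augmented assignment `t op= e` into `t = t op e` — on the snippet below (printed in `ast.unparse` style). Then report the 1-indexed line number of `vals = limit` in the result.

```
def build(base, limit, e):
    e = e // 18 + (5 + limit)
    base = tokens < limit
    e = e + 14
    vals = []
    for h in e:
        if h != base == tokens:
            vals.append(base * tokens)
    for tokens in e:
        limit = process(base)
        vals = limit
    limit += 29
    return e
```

8

Transformed code:
def build(base, limit, e):
    e = e // 18 + (5 + limit)
    base = tokens < limit
    e = e + 14
    vals = [base * tokens for h in e if h != base == tokens]
    for tokens in e:
        limit = process(base)
        vals = limit
    limit = limit + 29
    return e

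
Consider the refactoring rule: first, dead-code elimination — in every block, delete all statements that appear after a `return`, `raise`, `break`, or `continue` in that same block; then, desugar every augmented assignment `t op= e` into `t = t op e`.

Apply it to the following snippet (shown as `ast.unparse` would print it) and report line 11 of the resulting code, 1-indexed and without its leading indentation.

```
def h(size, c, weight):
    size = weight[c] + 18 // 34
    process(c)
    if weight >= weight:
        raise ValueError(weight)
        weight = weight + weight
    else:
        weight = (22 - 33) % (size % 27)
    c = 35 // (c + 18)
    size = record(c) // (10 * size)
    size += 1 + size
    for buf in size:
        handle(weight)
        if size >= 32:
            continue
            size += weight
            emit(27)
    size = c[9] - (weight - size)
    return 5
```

Transformed code:
def h(size, c, weight):
    size = weight[c] + 18 // 34
    process(c)
    if weight >= weight:
        raise ValueError(weight)
    else:
        weight = (22 - 33) % (size % 27)
    c = 35 // (c + 18)
    size = record(c) // (10 * size)
    size = size + (1 + size)
    for buf in size:
        handle(weight)
        if size >= 32:
            continue
    size = c[9] - (weight - size)
    return 5

for buf in size:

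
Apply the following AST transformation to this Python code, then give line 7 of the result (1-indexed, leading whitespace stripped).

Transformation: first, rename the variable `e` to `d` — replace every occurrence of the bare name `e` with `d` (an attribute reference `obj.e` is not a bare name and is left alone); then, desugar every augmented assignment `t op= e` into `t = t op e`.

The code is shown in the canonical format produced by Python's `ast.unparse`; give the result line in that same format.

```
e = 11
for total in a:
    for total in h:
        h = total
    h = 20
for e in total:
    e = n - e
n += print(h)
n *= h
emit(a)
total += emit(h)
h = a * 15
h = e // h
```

Transformed code:
d = 11
for total in a:
    for total in h:
        h = total
    h = 20
for d in total:
    d = n - d
n = n + print(h)
n = n * h
emit(a)
total = total + emit(h)
h = a * 15
h = d // h

d = n - d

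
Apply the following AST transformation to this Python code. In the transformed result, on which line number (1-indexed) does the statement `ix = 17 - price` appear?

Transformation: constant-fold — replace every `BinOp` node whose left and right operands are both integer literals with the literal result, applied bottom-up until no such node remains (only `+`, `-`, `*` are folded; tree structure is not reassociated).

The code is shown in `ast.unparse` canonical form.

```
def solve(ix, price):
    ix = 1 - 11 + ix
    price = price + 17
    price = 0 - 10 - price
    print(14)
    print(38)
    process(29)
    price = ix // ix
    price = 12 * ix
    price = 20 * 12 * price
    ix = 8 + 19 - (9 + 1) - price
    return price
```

Transformed code:
def solve(ix, price):
    ix = -10 + ix
    price = price + 17
    price = -10 - price
    print(14)
    print(38)
    process(29)
    price = ix // ix
    price = 12 * ix
    price = 240 * price
    ix = 17 - price
    return price

11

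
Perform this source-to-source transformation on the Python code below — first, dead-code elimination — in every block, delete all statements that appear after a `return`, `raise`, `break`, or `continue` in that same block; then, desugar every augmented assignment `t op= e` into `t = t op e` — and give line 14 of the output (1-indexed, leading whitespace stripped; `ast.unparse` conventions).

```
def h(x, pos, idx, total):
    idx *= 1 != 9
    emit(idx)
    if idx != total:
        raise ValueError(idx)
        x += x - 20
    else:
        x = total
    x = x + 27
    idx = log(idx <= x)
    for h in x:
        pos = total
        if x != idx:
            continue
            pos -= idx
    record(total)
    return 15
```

Transformed code:
def h(x, pos, idx, total):
    idx = idx * (1 != 9)
    emit(idx)
    if idx != total:
        raise ValueError(idx)
    else:
        x = total
    x = x + 27
    idx = log(idx <= x)
    for h in x:
        pos = total
        if x != idx:
            continue
    record(total)
    return 15

record(total)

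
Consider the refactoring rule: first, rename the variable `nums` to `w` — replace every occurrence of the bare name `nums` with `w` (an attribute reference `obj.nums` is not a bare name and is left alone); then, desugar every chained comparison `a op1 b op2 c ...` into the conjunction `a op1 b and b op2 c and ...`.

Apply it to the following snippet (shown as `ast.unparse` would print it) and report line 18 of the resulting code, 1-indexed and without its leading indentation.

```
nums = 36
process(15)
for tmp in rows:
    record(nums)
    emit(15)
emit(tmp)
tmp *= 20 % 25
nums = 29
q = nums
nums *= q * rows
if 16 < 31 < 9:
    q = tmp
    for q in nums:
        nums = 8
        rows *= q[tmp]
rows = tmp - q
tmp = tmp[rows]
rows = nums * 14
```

Transformed code:
w = 36
process(15)
for tmp in rows:
    record(w)
    emit(15)
emit(tmp)
tmp *= 20 % 25
w = 29
q = w
w *= q * rows
if 16 < 31 and 31 < 9:
    q = tmp
    for q in w:
        w = 8
        rows *= q[tmp]
rows = tmp - q
tmp = tmp[rows]
rows = w * 14

rows = w * 14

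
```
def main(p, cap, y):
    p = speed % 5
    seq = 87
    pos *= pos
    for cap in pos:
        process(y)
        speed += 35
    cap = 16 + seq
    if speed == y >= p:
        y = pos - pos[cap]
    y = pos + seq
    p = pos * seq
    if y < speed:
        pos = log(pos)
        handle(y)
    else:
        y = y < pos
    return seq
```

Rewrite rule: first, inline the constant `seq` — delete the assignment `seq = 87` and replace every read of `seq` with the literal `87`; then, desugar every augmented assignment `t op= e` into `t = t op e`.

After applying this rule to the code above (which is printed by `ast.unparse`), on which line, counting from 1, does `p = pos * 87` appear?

11

Transformed code:
def main(p, cap, y):
    p = speed % 5
    pos = pos * pos
    for cap in pos:
        process(y)
        speed = speed + 35
    cap = 16 + 87
    if speed == y >= p:
        y = pos - pos[cap]
    y = pos + 87
    p = pos * 87
    if y < speed:
        pos = log(pos)
        handle(y)
    else:
        y = y < pos
    return 87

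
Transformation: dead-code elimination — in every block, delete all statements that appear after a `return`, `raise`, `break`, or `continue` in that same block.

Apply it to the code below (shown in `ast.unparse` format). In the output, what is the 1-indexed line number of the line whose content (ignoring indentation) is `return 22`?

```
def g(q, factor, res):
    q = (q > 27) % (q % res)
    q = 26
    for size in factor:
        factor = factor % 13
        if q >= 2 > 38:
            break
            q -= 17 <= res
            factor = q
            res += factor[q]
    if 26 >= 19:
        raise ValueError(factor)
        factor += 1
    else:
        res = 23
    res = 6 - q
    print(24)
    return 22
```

Transformed code:
def g(q, factor, res):
    q = (q > 27) % (q % res)
    q = 26
    for size in factor:
        factor = factor % 13
        if q >= 2 > 38:
            break
    if 26 >= 19:
        raise ValueError(factor)
    else:
        res = 23
    res = 6 - q
    print(24)
    return 22

14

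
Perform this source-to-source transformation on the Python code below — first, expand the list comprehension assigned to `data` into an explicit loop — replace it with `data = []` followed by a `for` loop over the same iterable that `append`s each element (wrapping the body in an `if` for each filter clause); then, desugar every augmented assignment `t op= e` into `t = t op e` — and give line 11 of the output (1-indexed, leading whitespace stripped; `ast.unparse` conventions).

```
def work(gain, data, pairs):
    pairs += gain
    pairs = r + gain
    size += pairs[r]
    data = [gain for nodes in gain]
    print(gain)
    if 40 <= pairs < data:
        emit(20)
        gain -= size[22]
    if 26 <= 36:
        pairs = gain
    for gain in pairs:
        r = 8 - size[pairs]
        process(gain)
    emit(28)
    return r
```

gain = gain - size[22]

Transformed code:
def work(gain, data, pairs):
    pairs = pairs + gain
    pairs = r + gain
    size = size + pairs[r]
    data = []
    for nodes in gain:
        data.append(gain)
    print(gain)
    if 40 <= pairs < data:
        emit(20)
        gain = gain - size[22]
    if 26 <= 36:
        pairs = gain
    for gain in pairs:
        r = 8 - size[pairs]
        process(gain)
    emit(28)
    return r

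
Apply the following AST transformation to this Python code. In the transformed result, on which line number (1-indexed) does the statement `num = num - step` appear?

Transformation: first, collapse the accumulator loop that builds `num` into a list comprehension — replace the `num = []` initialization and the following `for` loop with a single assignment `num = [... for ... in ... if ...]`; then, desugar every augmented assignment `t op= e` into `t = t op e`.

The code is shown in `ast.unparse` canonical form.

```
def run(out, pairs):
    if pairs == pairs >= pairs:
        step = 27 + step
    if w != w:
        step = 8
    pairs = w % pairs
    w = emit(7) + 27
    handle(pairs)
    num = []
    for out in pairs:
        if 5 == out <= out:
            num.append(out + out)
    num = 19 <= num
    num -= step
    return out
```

11

Transformed code:
def run(out, pairs):
    if pairs == pairs >= pairs:
        step = 27 + step
    if w != w:
        step = 8
    pairs = w % pairs
    w = emit(7) + 27
    handle(pairs)
    num = [out + out for out in pairs if 5 == out <= out]
    num = 19 <= num
    num = num - step
    return out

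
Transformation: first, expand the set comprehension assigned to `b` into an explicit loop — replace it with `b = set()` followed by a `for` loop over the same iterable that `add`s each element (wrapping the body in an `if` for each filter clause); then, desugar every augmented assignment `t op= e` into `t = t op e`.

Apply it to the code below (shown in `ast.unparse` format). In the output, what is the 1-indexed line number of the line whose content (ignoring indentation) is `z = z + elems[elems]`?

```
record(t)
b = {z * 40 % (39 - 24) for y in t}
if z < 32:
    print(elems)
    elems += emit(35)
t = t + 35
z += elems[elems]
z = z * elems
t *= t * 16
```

9

Transformed code:
record(t)
b = set()
for y in t:
    b.add(z * 40 % (39 - 24))
if z < 32:
    print(elems)
    elems = elems + emit(35)
t = t + 35
z = z + elems[elems]
z = z * elems
t = t * (t * 16)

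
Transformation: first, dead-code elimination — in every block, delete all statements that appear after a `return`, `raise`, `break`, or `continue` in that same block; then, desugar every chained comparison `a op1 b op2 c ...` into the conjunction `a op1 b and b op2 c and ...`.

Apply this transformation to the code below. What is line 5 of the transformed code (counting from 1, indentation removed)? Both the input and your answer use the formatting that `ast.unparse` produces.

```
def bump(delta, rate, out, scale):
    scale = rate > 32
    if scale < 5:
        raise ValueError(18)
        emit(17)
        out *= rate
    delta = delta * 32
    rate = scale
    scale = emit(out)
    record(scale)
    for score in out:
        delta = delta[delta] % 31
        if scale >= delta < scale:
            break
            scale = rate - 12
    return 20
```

delta = delta * 32

Transformed code:
def bump(delta, rate, out, scale):
    scale = rate > 32
    if scale < 5:
        raise ValueError(18)
    delta = delta * 32
    rate = scale
    scale = emit(out)
    record(scale)
    for score in out:
        delta = delta[delta] % 31
        if scale >= delta and delta < scale:
            break
    return 20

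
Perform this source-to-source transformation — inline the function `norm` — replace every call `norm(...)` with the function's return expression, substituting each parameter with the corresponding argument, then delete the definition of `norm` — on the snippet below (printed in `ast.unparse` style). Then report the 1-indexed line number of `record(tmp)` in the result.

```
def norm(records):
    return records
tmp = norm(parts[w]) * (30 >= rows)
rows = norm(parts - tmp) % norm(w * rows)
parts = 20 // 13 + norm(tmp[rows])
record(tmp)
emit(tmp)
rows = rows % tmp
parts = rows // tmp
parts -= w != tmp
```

4

Transformed code:
tmp = parts[w] * (30 >= rows)
rows = (parts - tmp) % (w * rows)
parts = 20 // 13 + tmp[rows]
record(tmp)
emit(tmp)
rows = rows % tmp
parts = rows // tmp
parts -= w != tmp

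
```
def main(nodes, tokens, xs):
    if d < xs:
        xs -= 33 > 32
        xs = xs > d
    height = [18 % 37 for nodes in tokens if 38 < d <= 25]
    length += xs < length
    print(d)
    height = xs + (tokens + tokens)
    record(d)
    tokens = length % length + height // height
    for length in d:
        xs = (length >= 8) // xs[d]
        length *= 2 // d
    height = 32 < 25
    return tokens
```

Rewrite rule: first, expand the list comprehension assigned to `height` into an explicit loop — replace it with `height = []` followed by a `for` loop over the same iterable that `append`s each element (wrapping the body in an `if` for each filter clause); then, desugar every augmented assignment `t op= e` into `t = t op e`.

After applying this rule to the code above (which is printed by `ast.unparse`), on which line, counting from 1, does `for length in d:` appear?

14

Transformed code:
def main(nodes, tokens, xs):
    if d < xs:
        xs = xs - (33 > 32)
        xs = xs > d
    height = []
    for nodes in tokens:
        if 38 < d <= 25:
            height.append(18 % 37)
    length = length + (xs < length)
    print(d)
    height = xs + (tokens + tokens)
    record(d)
    tokens = length % length + height // height
    for length in d:
        xs = (length >= 8) // xs[d]
        length = length * (2 // d)
    height = 32 < 25
    return tokens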